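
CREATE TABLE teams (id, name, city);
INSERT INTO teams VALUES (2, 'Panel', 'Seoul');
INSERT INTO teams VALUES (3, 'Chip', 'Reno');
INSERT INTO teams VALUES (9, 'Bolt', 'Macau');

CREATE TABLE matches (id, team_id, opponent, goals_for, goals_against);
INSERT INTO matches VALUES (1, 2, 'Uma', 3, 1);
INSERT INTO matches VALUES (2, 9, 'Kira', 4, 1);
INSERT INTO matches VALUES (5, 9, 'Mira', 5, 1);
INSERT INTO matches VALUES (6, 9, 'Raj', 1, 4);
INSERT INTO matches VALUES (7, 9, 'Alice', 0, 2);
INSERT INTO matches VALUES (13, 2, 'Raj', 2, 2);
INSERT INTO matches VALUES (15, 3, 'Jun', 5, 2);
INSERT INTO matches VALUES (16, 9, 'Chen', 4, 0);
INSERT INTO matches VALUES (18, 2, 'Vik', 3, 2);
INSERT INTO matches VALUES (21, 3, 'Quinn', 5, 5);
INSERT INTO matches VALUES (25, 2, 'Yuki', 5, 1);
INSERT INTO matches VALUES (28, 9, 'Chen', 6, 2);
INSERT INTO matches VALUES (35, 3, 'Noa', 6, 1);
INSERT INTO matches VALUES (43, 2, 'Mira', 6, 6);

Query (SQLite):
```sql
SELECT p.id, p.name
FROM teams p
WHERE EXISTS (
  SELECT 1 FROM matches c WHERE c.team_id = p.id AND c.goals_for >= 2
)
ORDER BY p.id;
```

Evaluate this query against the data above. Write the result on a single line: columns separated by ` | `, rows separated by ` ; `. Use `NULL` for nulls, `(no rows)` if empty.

2 | Panel ; 3 | Chip ; 9 | Bolt

For each teams row, check whether any matches with matching team_id has goals_for >= 2.
Keep rows where that is true.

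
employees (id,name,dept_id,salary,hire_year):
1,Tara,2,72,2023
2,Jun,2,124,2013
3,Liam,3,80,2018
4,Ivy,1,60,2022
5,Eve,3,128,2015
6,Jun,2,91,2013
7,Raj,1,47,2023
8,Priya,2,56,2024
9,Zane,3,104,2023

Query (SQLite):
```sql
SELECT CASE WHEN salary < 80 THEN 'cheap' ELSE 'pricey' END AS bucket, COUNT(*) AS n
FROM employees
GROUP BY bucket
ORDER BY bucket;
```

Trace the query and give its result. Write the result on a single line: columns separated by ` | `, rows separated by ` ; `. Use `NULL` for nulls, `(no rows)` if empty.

cheap | 4 ; pricey | 5

Bucket rows by salary < 80 → 'cheap' else 'pricey'; count each bucket.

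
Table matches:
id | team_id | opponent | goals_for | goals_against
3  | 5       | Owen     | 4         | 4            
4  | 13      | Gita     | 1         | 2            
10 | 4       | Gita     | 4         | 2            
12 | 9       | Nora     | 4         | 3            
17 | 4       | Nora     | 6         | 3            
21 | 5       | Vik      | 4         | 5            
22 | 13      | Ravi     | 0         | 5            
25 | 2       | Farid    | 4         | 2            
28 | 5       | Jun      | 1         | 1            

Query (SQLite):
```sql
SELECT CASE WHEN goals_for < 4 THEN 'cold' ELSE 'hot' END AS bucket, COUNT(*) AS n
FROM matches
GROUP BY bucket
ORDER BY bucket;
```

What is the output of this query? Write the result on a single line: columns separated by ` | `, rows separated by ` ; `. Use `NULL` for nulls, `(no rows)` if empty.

Bucket rows by goals_for < 4 → 'cold' else 'hot'; count each bucket.

cold | 3 ; hot | 6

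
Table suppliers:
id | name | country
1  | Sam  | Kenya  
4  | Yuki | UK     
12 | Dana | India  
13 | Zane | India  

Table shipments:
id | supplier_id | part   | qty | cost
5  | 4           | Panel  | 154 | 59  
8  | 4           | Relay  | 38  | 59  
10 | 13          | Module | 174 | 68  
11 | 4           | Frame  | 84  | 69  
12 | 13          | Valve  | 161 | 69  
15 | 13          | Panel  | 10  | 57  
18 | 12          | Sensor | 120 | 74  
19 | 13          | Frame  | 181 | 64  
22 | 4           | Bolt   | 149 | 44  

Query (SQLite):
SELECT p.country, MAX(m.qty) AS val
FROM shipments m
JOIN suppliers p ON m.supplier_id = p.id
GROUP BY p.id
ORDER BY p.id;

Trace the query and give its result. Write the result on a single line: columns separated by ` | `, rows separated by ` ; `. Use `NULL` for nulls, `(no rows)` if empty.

Join each shipments row to its suppliers via supplier_id.
Group joined rows by suppliers.id; compute MAX(m.qty) per group.
  4: ids {5, 8, 11, 22} → MAX(m.qty)=154
  12: ids {18} → MAX(m.qty)=120
  13: ids {10, 12, 15, 19} → MAX(m.qty)=181

UK | 154 ; India | 120 ; India | 181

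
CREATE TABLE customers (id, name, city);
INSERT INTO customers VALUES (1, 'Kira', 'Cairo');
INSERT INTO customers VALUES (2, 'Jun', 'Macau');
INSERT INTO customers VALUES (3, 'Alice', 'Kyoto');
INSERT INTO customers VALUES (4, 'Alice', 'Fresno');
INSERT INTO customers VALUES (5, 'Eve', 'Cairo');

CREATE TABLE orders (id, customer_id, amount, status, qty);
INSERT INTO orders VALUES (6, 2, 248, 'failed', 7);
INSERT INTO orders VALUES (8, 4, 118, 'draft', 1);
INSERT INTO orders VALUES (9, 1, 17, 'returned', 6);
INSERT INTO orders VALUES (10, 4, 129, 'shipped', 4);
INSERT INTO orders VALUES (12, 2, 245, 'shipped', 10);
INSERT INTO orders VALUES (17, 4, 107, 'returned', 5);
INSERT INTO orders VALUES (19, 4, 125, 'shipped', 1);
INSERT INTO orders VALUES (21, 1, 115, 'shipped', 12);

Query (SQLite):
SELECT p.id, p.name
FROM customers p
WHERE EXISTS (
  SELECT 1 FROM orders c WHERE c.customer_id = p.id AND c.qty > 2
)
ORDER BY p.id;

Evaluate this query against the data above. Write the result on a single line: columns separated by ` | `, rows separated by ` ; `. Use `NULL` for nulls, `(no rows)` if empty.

1 | Kira ; 2 | Jun ; 4 | Alice

For each customers row, check whether any orders with matching customer_id has qty > 2.
Keep rows where that is true.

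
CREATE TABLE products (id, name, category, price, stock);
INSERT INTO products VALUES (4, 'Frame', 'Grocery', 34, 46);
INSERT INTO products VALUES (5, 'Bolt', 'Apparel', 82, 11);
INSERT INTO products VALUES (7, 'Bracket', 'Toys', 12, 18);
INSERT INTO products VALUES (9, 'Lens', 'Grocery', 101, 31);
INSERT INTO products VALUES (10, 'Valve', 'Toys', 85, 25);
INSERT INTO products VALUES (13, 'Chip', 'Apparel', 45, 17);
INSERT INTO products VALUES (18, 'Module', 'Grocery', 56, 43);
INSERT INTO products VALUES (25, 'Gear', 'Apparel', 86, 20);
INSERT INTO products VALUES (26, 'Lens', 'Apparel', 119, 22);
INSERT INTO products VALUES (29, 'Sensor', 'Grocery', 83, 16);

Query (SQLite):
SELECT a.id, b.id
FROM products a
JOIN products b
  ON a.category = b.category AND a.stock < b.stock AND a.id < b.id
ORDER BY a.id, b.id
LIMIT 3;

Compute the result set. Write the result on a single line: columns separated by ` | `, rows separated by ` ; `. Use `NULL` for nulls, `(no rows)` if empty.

Pairs (a,b) with same category, a.stock < b.stock, a.id < b.id.
category groups: Apparel:{5,13,25,26} Grocery:{4,9,18,29} Toys:{7,10}
Ordered by (a.id, b.id); first 3.

5 | 13 ; 5 | 25 ; 5 | 26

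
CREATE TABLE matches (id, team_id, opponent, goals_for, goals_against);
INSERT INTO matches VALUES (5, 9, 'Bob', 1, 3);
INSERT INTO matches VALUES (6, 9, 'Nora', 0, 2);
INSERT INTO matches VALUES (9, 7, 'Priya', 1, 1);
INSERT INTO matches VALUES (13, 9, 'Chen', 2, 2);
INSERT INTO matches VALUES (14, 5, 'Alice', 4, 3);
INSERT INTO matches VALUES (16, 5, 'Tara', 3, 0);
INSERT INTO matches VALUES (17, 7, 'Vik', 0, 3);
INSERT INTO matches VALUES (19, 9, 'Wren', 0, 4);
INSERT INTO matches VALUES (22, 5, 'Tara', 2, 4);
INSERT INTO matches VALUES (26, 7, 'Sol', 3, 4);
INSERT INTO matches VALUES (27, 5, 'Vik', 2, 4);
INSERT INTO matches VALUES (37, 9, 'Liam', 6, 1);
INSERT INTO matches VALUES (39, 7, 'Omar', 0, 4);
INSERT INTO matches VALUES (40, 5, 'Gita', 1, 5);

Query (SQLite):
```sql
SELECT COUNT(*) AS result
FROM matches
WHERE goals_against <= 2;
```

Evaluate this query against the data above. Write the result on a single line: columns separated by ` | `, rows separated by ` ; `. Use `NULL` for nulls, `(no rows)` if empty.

5

Rows where goals_against <= 2 → goals_against values: [2, 1, 2, 0, 1].
COUNT(*) counts rows → 5.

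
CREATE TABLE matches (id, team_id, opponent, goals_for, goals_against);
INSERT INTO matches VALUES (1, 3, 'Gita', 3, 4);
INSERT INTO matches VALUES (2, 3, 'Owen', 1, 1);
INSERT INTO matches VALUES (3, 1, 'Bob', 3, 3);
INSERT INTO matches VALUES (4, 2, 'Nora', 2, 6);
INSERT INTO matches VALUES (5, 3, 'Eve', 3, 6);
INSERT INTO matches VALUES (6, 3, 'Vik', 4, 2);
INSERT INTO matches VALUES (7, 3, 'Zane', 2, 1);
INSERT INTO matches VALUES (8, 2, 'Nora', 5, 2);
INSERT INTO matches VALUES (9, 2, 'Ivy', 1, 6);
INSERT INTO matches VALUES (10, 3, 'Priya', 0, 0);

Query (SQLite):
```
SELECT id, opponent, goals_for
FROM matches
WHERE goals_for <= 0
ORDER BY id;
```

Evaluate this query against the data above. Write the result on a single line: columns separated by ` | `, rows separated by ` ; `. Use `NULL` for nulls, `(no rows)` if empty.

10 | Priya | 0

goals_for <= 0: ids {10}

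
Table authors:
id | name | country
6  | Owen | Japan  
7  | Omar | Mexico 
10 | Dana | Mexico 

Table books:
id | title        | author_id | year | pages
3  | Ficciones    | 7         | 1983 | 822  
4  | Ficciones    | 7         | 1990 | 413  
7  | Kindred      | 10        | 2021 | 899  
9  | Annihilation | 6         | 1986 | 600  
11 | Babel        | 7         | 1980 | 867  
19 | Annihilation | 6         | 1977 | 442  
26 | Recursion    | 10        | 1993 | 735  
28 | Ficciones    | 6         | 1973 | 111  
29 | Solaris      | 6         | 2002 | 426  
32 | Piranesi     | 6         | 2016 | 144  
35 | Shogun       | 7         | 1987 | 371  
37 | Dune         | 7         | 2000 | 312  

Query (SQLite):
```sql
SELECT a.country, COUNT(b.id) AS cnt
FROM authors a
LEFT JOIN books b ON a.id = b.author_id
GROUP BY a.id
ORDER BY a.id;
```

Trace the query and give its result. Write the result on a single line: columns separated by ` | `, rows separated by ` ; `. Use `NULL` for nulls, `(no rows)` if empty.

LEFT JOIN keeps every authors row; unmatched ones get NULL for books columns.
Group by authors.id and compute COUNT(b.id). COUNT(col) of an all-NULL group is 0.
  6: ids {9, 19, 28, 29, 32} → COUNT(b.id)=5
  7: ids {3, 4, 11, 35, 37} → COUNT(b.id)=5
  10: ids {7, 26} → COUNT(b.id)=2

Japan | 5 ; Mexico | 5 ; Mexico | 2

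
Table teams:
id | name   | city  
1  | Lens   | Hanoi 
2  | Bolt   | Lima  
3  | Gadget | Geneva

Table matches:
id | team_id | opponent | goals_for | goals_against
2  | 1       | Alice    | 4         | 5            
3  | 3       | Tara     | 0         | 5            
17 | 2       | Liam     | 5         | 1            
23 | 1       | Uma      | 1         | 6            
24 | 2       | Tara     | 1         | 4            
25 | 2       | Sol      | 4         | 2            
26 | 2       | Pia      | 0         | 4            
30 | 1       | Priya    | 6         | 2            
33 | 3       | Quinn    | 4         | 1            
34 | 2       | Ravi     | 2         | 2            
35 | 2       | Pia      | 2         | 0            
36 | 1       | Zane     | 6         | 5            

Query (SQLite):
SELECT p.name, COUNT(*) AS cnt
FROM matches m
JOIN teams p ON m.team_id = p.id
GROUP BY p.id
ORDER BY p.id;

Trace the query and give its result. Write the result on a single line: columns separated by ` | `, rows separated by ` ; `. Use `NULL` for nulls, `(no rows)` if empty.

Join each matches row to its teams via team_id.
Group joined rows by teams.id; compute COUNT(*) per group.
  1: ids {2, 23, 30, 36} → COUNT(*)=4
  2: ids {17, 24, 25, 26, 34, 35} → COUNT(*)=6
  3: ids {3, 33} → COUNT(*)=2

Lens | 4 ; Bolt | 6 ; Gadget | 2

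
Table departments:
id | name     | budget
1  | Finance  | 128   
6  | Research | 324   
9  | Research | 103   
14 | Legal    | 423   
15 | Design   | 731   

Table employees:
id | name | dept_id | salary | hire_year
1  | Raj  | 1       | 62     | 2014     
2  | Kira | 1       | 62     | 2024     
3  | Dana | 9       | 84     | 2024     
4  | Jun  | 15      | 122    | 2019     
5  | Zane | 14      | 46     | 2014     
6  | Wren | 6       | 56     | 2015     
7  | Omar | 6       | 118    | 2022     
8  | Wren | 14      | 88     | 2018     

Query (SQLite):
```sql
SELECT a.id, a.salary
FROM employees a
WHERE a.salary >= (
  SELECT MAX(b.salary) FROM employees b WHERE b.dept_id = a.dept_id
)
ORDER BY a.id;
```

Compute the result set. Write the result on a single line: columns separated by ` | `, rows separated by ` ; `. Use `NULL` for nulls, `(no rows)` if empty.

1 | 62 ; 2 | 62 ; 3 | 84 ; 4 | 122 ; 7 | 118 ; 8 | 88

For each employees row a, compute MAX(salary) over rows sharing a.dept_id.
Keep row a if a.salary >= that per-group MAX.
  dept_id=1: MAX(salary) = 62
  dept_id=6: MAX(salary) = 118
  dept_id=9: MAX(salary) = 84
  dept_id=14: MAX(salary) = 88
  dept_id=15: MAX(salary) = 122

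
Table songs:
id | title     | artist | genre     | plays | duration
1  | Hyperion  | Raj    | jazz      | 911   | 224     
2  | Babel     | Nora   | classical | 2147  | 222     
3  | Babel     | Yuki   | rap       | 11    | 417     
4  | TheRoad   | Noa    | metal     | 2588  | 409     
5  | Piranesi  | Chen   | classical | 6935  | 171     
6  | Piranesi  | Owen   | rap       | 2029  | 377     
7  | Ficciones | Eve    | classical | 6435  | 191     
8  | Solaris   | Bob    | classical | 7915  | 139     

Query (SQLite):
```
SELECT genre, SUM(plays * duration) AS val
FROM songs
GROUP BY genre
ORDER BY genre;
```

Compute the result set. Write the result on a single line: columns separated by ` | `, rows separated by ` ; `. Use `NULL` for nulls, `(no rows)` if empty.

For each row compute plays * duration.
Group by genre; take SUM of the expression per group.
  classical: ids {2, 5, 7, 8} → SUM(plays * duration)=3991789
  jazz: ids {1} → SUM(plays * duration)=204064
  metal: ids {4} → SUM(plays * duration)=1058492
  rap: ids {3, 6} → SUM(plays * duration)=769520

classical | 3991789 ; jazz | 204064 ; metal | 1058492 ; rap | 769520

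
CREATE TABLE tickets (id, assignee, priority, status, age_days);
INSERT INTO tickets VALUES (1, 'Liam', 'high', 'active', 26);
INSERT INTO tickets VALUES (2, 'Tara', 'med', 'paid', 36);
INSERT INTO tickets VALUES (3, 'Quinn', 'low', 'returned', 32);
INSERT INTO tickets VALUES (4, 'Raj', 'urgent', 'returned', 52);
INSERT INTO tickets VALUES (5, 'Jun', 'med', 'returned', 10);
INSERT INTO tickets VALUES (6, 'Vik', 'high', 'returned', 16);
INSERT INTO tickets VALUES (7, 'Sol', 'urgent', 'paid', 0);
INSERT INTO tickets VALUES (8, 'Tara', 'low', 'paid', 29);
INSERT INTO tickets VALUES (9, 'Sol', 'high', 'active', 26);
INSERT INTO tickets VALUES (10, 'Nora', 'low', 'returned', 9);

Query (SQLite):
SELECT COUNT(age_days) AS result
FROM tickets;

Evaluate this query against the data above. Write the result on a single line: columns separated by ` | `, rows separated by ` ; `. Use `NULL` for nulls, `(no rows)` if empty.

All age_days values: [26, 36, 32, 52, 10, 16, 0, 29, 26, 9].
COUNT(age_days) counts non-NULL values → 10.

10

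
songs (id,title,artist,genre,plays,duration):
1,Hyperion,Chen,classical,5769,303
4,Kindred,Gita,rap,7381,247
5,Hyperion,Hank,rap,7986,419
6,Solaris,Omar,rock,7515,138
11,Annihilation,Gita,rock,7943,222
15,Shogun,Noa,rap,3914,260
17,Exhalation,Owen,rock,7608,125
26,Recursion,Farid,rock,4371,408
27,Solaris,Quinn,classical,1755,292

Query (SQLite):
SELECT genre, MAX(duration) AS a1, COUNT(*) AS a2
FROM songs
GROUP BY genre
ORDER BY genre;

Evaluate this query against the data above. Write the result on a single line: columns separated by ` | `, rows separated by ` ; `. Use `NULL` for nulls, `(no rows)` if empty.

classical | 303 | 2 ; rap | 419 | 3 ; rock | 408 | 4

Group songs by genre.
Per group compute: MAX(duration), COUNT(*).
  classical: ids {1, 27} → MAX(duration)=303, COUNT(*)=2
  rap: ids {4, 5, 15} → MAX(duration)=419, COUNT(*)=3
  rock: ids {6, 11, 17, 26} → MAX(duration)=408, COUNT(*)=4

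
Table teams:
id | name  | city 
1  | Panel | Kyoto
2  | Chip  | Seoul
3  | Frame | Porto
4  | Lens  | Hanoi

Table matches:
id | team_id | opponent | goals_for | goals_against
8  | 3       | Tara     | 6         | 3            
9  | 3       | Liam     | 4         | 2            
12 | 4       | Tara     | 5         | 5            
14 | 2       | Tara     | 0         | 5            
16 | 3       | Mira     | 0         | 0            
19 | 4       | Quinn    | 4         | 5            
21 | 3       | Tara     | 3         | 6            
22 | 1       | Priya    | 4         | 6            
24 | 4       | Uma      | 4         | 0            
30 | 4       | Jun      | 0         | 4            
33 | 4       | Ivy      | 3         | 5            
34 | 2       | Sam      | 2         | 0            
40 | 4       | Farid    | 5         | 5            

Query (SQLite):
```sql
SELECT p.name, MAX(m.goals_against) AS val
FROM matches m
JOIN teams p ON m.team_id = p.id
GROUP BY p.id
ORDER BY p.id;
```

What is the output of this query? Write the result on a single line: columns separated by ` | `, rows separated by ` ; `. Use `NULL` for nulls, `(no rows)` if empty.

Join each matches row to its teams via team_id.
Group joined rows by teams.id; compute MAX(m.goals_against) per group.
  1: ids {22} → MAX(m.goals_against)=6
  2: ids {14, 34} → MAX(m.goals_against)=5
  3: ids {8, 9, 16, 21} → MAX(m.goals_against)=6
  4: ids {12, 19, 24, 30, 33, 40} → MAX(m.goals_against)=5

Panel | 6 ; Chip | 5 ; Frame | 6 ; Lens | 5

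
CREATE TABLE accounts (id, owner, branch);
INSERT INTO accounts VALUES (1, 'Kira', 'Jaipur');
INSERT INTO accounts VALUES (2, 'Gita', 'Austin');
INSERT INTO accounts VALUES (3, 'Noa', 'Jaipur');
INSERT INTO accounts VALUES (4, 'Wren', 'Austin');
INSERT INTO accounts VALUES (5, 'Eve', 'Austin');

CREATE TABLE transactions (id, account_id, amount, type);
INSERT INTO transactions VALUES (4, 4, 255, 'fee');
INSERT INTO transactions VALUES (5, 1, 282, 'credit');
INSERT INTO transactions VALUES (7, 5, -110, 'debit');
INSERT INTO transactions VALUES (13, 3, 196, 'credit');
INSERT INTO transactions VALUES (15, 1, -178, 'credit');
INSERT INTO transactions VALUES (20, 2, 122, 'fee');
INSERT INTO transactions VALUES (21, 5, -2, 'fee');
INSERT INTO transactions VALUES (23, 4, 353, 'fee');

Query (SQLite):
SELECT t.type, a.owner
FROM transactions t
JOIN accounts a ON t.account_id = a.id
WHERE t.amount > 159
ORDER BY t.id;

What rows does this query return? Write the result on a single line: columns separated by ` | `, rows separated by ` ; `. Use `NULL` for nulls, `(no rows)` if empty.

fee | Wren ; credit | Kira ; credit | Noa ; fee | Wren

Each transactions row matches the accounts row where account_id = accounts.id.
Then keep rows with t.amount > 159.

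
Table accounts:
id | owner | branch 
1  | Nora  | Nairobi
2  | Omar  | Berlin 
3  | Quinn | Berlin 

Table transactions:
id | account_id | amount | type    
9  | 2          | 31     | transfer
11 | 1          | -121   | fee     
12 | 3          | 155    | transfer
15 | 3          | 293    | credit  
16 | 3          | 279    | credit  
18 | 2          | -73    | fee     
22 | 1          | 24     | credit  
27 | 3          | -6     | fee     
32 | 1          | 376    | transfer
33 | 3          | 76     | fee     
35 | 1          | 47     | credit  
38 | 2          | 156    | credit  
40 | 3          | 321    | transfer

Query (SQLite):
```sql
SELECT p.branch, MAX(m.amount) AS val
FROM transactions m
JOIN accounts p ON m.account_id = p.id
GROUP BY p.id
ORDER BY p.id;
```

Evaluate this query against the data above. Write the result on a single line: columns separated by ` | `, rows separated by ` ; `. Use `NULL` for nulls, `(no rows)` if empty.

Nairobi | 376 ; Berlin | 156 ; Berlin | 321

Join each transactions row to its accounts via account_id.
Group joined rows by accounts.id; compute MAX(m.amount) per group.
  1: ids {11, 22, 32, 35} → MAX(m.amount)=376
  2: ids {9, 18, 38} → MAX(m.amount)=156
  3: ids {12, 15, 16, 27, 33, 40} → MAX(m.amount)=321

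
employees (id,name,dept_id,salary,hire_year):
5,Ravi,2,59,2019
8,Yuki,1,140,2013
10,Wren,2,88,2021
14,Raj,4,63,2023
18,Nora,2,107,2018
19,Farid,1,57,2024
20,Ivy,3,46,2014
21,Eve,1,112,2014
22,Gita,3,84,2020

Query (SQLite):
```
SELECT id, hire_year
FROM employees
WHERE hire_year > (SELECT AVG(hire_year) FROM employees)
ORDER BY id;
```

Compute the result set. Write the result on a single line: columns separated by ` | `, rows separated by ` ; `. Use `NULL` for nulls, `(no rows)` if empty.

Scalar subquery: AVG(hire_year) over all employees rows = 2018.444444 (≈; comparison uses full precision).
Keep rows where hire_year > that value.

5 | 2019 ; 10 | 2021 ; 14 | 2023 ; 19 | 2024 ; 22 | 2020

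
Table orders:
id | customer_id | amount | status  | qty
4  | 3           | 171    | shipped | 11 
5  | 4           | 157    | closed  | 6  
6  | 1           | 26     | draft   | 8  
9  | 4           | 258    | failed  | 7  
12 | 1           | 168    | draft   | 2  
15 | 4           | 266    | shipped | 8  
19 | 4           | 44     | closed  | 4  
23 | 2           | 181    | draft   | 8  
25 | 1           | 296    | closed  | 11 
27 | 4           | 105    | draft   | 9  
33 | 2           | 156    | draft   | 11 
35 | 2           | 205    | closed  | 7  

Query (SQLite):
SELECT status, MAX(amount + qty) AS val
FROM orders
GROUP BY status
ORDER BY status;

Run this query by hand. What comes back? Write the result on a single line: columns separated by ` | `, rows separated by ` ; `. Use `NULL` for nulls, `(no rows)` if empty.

closed | 307 ; draft | 189 ; failed | 265 ; shipped | 274

For each row compute amount + qty.
Group by status; take MAX of the expression per group.
  closed: ids {5, 19, 25, 35} → MAX(amount + qty)=307
  draft: ids {6, 12, 23, 27, 33} → MAX(amount + qty)=189
  failed: ids {9} → MAX(amount + qty)=265
  shipped: ids {4, 15} → MAX(amount + qty)=274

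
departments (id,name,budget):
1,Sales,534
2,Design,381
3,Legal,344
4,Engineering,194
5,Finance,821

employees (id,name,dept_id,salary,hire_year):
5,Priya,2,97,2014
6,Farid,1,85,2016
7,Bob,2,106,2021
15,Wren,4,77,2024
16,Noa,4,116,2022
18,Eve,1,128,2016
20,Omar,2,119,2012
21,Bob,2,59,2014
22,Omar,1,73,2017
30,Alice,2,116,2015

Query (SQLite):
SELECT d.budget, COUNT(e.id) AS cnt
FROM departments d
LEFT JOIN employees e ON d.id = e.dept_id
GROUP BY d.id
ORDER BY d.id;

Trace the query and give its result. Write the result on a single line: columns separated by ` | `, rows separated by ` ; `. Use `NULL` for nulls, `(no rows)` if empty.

534 | 3 ; 381 | 5 ; 344 | 0 ; 194 | 2 ; 821 | 0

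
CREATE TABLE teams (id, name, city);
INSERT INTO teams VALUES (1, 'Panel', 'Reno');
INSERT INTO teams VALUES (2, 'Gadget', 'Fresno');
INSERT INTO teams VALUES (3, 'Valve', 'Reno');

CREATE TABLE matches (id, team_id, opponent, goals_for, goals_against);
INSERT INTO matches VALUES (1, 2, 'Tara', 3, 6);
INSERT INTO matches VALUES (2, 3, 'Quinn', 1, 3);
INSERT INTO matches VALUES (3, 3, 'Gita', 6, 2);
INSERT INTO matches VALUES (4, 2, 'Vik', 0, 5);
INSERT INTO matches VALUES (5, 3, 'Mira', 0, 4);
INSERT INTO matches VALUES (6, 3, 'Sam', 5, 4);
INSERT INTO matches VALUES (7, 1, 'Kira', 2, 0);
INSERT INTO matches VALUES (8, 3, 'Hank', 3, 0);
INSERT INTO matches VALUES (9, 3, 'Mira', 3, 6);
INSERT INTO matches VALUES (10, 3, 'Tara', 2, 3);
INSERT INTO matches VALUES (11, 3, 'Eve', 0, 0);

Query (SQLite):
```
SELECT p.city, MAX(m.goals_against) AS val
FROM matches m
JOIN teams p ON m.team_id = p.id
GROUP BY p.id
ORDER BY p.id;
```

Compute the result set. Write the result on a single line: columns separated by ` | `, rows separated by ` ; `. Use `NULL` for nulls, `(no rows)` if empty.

Reno | 0 ; Fresno | 6 ; Reno | 6

Join each matches row to its teams via team_id.
Group joined rows by teams.id; compute MAX(m.goals_against) per group.
  1: ids {7} → MAX(m.goals_against)=0
  2: ids {1, 4} → MAX(m.goals_against)=6
  3: ids {2, 3, 5, 6, 8, 9, 10, 11} → MAX(m.goals_against)=6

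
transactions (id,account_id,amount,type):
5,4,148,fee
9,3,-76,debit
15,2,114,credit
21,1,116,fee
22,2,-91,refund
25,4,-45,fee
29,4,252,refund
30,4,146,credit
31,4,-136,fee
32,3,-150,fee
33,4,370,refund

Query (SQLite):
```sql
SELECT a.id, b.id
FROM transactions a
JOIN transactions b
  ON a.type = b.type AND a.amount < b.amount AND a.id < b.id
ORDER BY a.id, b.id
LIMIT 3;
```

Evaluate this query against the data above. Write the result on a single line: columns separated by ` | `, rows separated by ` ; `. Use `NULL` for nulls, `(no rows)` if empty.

15 | 30 ; 22 | 29 ; 22 | 33

Pairs (a,b) with same type, a.amount < b.amount, a.id < b.id.
type groups: credit:{15,30} debit:{9} fee:{5,21,25,31,32} refund:{22,29,33}
Ordered by (a.id, b.id); first 3.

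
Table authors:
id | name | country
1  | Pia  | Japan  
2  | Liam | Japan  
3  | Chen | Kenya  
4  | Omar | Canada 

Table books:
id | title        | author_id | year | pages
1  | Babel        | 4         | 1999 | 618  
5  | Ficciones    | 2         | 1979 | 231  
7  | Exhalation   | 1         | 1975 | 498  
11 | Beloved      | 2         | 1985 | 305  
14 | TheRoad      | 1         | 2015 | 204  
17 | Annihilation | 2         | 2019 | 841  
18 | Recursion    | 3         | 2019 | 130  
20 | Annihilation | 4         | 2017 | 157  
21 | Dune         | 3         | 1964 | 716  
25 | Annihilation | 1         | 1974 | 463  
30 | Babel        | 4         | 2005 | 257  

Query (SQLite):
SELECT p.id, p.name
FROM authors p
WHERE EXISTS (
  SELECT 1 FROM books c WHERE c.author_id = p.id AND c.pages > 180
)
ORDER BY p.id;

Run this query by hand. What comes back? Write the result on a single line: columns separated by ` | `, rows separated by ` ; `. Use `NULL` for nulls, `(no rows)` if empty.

For each authors row, check whether any books with matching author_id has pages > 180.
Keep rows where that is true.

1 | Pia ; 2 | Liam ; 3 | Chen ; 4 | Omar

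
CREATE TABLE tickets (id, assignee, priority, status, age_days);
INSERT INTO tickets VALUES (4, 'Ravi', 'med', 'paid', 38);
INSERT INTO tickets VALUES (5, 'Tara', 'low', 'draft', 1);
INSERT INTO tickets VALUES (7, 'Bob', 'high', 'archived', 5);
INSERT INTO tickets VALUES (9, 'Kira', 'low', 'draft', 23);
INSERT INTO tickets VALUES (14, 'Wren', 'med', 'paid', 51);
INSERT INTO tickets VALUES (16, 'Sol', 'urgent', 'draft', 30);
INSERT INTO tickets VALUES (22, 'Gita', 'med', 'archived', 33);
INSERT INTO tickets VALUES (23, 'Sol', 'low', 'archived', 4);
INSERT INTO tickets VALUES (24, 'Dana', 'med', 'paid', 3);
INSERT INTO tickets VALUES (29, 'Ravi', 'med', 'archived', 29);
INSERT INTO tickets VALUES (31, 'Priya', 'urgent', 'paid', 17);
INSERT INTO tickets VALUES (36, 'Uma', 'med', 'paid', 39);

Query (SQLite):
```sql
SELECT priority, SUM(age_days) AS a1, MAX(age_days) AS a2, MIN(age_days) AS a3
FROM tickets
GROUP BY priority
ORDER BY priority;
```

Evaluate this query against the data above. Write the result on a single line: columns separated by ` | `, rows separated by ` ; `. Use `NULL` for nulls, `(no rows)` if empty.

Group tickets by priority.
Per group compute: SUM(age_days), MAX(age_days), MIN(age_days).
  high: ids {7} → SUM(age_days)=5, MAX(age_days)=5, MIN(age_days)=5
  low: ids {5, 9, 23} → SUM(age_days)=28, MAX(age_days)=23, MIN(age_days)=1
  med: ids {4, 14, 22, 24, 29, 36} → SUM(age_days)=193, MAX(age_days)=51, MIN(age_days)=3
  urgent: ids {16, 31} → SUM(age_days)=47, MAX(age_days)=30, MIN(age_days)=17

high | 5 | 5 | 5 ; low | 28 | 23 | 1 ; med | 193 | 51 | 3 ; urgent | 47 | 30 | 17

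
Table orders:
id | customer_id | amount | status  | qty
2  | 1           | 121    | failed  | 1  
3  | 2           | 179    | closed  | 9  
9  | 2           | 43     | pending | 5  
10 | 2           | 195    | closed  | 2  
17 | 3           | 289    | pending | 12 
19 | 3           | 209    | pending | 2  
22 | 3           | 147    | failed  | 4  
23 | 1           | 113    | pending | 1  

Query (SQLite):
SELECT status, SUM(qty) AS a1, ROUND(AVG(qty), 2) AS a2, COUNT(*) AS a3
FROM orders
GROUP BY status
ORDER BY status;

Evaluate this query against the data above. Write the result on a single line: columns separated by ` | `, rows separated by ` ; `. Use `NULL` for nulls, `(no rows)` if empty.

Group orders by status.
Per group compute: SUM(qty), ROUND(AVG(qty), 2), COUNT(*).
  closed: ids {3, 10} → SUM(qty)=11, ROUND(AVG(qty), 2)=5.5, COUNT(*)=2
  failed: ids {2, 22} → SUM(qty)=5, ROUND(AVG(qty), 2)=2.5, COUNT(*)=2
  pending: ids {9, 17, 19, 23} → SUM(qty)=20, ROUND(AVG(qty), 2)=5, COUNT(*)=4

closed | 11 | 5.5 | 2 ; failed | 5 | 2.5 | 2 ; pending | 20 | 5 | 4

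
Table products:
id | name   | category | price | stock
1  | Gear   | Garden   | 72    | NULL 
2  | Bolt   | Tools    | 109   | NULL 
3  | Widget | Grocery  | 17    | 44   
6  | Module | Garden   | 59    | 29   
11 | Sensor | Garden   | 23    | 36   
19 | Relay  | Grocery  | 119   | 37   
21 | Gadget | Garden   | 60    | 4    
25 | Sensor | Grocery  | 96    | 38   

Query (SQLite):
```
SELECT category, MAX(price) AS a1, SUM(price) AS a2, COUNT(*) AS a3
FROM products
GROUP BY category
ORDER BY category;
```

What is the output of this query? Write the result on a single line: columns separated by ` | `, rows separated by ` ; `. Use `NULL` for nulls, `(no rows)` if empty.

Garden | 72 | 214 | 4 ; Grocery | 119 | 232 | 3 ; Tools | 109 | 109 | 1

Group products by category.
Per group compute: MAX(price), SUM(price), COUNT(*).
  Garden: ids {1, 6, 11, 21} → MAX(price)=72, SUM(price)=214, COUNT(*)=4
  Grocery: ids {3, 19, 25} → MAX(price)=119, SUM(price)=232, COUNT(*)=3
  Tools: ids {2} → MAX(price)=109, SUM(price)=109, COUNT(*)=1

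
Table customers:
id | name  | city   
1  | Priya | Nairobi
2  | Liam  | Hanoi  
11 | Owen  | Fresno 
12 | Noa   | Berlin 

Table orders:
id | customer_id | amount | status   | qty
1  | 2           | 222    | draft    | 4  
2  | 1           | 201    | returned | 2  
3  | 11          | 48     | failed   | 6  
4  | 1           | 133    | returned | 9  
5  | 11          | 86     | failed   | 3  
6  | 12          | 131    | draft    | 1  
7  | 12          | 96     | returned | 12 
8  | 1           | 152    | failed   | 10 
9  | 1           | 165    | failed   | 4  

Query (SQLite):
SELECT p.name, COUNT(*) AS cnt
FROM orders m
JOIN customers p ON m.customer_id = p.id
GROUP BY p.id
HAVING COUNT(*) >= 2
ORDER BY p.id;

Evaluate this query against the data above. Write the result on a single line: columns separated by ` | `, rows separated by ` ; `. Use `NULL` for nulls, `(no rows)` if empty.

Join each orders row to its customers via customer_id.
Group joined rows by customers.id; compute COUNT(*) per group.
HAVING: keep groups with count ≥ 2.
  1: ids {2, 4, 8, 9} → COUNT(*)=4
  2: ids {1} → COUNT(*)=1
  11: ids {3, 5} → COUNT(*)=2
  12: ids {6, 7} → COUNT(*)=2

Priya | 4 ; Owen | 2 ; Noa | 2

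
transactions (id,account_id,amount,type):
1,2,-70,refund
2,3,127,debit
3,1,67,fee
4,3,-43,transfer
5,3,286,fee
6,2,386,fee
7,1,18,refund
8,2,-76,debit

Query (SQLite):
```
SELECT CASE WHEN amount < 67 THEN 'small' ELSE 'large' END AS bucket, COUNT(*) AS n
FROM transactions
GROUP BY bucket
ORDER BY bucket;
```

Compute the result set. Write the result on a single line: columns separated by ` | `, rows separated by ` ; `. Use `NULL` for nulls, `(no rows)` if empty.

Bucket rows by amount < 67 → 'small' else 'large'; count each bucket.

large | 4 ; small | 4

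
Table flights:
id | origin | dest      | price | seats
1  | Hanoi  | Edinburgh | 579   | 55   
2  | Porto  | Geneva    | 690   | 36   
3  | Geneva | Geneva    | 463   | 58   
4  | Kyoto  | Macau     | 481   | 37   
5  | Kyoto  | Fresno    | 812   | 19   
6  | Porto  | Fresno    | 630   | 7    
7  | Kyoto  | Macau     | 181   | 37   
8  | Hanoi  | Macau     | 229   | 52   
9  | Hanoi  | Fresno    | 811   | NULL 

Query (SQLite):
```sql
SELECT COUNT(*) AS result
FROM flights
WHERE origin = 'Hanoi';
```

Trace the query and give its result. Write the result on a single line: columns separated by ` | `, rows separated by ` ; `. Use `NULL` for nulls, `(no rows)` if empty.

Rows where origin='Hanoi' → price values: [579, 229, 811].
COUNT(*) counts rows → 3.

3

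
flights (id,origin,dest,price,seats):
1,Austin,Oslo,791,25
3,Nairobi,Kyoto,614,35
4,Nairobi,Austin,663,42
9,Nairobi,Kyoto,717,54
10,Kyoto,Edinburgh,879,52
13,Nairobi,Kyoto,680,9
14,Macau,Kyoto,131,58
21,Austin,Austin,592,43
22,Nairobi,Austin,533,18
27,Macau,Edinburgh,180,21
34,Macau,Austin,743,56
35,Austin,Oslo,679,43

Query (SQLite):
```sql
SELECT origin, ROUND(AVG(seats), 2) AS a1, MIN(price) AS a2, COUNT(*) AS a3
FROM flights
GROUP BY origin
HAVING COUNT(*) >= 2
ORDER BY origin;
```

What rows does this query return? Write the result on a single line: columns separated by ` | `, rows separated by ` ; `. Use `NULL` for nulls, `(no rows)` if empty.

Austin | 37 | 592 | 3 ; Macau | 45 | 131 | 3 ; Nairobi | 31.6 | 533 | 5

Group flights by origin.
Per group compute: ROUND(AVG(seats), 2), MIN(price), COUNT(*).
HAVING: drop groups with fewer than 2 rows.
  Austin: ids {1, 21, 35} → ROUND(AVG(seats), 2)=37, MIN(price)=592, COUNT(*)=3
  Kyoto: ids {10} → ROUND(AVG(seats), 2)=52, MIN(price)=879, COUNT(*)=1
  Macau: ids {14, 27, 34} → ROUND(AVG(seats), 2)=45, MIN(price)=131, COUNT(*)=3
  Nairobi: ids {3, 4, 9, 13, 22} → ROUND(AVG(seats), 2)=31.6, MIN(price)=533, COUNT(*)=5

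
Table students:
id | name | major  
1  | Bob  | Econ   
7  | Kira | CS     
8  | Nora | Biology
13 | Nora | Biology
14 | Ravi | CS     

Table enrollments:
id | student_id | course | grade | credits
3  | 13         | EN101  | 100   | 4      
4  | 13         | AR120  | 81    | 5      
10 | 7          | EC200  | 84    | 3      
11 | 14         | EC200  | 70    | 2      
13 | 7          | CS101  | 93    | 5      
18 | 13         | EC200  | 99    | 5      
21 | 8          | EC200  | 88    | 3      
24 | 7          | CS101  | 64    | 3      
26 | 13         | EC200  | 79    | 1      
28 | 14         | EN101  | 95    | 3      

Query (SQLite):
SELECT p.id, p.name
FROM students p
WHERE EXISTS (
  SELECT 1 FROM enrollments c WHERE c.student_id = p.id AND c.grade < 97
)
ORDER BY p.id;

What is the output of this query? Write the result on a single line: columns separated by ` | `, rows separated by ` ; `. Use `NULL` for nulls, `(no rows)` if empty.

For each students row, check whether any enrollments with matching student_id has grade < 97.
Keep rows where that is true.

7 | Kira ; 8 | Nora ; 13 | Nora ; 14 | Ravi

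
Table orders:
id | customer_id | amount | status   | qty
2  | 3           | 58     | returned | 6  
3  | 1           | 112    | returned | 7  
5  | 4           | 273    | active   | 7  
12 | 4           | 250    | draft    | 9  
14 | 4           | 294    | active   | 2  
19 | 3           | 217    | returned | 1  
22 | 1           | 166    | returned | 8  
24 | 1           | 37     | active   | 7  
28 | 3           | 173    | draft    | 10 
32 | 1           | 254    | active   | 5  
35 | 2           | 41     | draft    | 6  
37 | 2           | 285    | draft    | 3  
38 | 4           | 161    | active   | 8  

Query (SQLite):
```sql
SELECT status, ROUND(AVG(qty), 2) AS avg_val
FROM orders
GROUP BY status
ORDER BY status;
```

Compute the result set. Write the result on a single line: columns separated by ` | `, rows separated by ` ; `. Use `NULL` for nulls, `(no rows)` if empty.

active | 5.8 ; draft | 7 ; returned | 5.5

Partition orders by status; compute ROUND(AVG(qty), 2) within each group.
  active: ids {5, 14, 24, 32, 38} → ROUND(AVG(qty), 2)=5.8
  draft: ids {12, 28, 35, 37} → ROUND(AVG(qty), 2)=7
  returned: ids {2, 3, 19, 22} → ROUND(AVG(qty), 2)=5.5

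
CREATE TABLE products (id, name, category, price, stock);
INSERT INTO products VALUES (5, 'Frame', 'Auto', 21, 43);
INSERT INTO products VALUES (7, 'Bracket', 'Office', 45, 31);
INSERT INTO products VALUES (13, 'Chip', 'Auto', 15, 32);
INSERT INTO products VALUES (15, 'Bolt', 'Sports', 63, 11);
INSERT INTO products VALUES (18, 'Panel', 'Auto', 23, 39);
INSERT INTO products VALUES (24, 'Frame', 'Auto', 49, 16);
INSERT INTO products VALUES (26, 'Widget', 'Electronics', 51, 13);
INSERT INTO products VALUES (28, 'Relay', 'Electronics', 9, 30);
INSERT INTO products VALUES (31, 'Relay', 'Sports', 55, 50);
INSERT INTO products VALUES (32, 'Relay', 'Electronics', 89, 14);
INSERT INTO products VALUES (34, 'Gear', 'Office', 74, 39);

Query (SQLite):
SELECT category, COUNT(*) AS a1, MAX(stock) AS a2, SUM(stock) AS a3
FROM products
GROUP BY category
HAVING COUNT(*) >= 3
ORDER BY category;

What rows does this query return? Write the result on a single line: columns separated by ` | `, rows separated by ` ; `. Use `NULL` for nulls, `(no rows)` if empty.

Auto | 4 | 43 | 130 ; Electronics | 3 | 30 | 57

Group products by category.
Per group compute: COUNT(*), MAX(stock), SUM(stock).
HAVING: drop groups with fewer than 3 rows.
  Auto: ids {5, 13, 18, 24} → COUNT(*)=4, MAX(stock)=43, SUM(stock)=130
  Electronics: ids {26, 28, 32} → COUNT(*)=3, MAX(stock)=30, SUM(stock)=57
  Office: ids {7, 34} → COUNT(*)=2, MAX(stock)=39, SUM(stock)=70
  Sports: ids {15, 31} → COUNT(*)=2, MAX(stock)=50, SUM(stock)=61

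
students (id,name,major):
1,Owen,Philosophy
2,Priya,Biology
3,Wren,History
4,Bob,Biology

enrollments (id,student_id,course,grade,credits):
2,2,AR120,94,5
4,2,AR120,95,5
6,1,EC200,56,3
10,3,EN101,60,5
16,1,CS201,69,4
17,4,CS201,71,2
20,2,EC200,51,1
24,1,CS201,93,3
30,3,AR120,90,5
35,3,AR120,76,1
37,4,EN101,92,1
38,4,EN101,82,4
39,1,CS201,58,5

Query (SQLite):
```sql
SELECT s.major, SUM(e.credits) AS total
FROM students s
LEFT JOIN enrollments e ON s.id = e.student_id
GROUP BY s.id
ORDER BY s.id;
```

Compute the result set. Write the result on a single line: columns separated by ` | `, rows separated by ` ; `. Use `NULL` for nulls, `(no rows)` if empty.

LEFT JOIN keeps every students row; unmatched ones get NULL for enrollments columns.
Group by students.id and compute SUM(e.credits). SUM over an all-NULL group is NULL.
  1: ids {6, 16, 24, 39} → SUM(e.credits)=15
  2: ids {2, 4, 20} → SUM(e.credits)=11
  3: ids {10, 30, 35} → SUM(e.credits)=11
  4: ids {17, 37, 38} → SUM(e.credits)=7

Philosophy | 15 ; Biology | 11 ; History | 11 ; Biology | 7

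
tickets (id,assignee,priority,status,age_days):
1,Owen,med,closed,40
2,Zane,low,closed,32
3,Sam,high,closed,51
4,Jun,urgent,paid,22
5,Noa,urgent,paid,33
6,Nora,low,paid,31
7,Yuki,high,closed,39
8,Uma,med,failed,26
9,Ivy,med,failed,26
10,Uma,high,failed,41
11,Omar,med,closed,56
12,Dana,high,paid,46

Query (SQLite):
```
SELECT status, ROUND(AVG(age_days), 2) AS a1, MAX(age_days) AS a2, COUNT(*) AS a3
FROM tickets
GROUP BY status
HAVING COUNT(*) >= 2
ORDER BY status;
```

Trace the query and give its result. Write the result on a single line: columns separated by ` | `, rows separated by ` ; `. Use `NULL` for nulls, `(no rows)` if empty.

closed | 43.6 | 56 | 5 ; failed | 31 | 41 | 3 ; paid | 33 | 46 | 4

Group tickets by status.
Per group compute: ROUND(AVG(age_days), 2), MAX(age_days), COUNT(*).
HAVING: drop groups with fewer than 2 rows.
  closed: ids {1, 2, 3, 7, 11} → ROUND(AVG(age_days), 2)=43.6, MAX(age_days)=56, COUNT(*)=5
  failed: ids {8, 9, 10} → ROUND(AVG(age_days), 2)=31, MAX(age_days)=41, COUNT(*)=3
  paid: ids {4, 5, 6, 12} → ROUND(AVG(age_days), 2)=33, MAX(age_days)=46, COUNT(*)=4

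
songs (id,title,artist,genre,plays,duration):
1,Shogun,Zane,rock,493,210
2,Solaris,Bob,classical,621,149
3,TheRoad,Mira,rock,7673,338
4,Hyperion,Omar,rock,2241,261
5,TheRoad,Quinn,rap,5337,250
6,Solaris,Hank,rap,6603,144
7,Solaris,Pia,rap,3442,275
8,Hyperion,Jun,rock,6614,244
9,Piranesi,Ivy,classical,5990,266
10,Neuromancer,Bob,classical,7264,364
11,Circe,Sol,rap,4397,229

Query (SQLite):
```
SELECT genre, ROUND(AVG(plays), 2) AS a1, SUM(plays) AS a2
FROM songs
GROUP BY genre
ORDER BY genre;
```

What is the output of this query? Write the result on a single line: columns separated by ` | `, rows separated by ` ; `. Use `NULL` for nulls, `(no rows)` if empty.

Group songs by genre.
Per group compute: ROUND(AVG(plays), 2), SUM(plays).
  classical: ids {2, 9, 10} → ROUND(AVG(plays), 2)=4625, SUM(plays)=13875
  rap: ids {5, 6, 7, 11} → ROUND(AVG(plays), 2)=4944.75, SUM(plays)=19779
  rock: ids {1, 3, 4, 8} → ROUND(AVG(plays), 2)=4255.25, SUM(plays)=17021

classical | 4625 | 13875 ; rap | 4944.75 | 19779 ; rock | 4255.25 | 17021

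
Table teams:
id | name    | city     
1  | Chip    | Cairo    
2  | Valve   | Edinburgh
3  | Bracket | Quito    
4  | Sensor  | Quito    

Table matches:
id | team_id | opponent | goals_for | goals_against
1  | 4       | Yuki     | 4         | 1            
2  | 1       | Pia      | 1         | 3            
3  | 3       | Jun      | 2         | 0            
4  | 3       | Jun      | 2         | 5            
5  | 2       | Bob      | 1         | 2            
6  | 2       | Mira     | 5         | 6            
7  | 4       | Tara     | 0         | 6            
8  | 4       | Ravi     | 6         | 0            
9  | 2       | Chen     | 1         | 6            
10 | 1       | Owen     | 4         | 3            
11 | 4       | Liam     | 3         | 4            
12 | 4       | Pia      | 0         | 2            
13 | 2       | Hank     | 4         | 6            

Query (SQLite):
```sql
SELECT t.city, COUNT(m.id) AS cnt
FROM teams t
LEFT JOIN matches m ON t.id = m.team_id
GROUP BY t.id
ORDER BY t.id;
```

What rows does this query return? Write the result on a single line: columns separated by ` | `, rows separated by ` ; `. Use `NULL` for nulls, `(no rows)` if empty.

LEFT JOIN keeps every teams row; unmatched ones get NULL for matches columns.
Group by teams.id and compute COUNT(m.id). COUNT(col) of an all-NULL group is 0.
  1: ids {2, 10} → COUNT(m.id)=2
  2: ids {5, 6, 9, 13} → COUNT(m.id)=4
  3: ids {3, 4} → COUNT(m.id)=2
  4: ids {1, 7, 8, 11, 12} → COUNT(m.id)=5

Cairo | 2 ; Edinburgh | 4 ; Quito | 2 ; Quito | 5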